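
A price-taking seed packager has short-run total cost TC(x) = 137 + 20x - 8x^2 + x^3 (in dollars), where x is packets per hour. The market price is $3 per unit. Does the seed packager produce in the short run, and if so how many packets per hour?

Strip out fixed cost: VC = 20x - 8x^2 + x^3. Then AVC = 20 - 8x + x^2 and MC = 20 - 16x + 3x^2.
AVC is minimized where dAVC/dx = -8 + 2x = 0, at x = 4; min AVC = 20 - 8·4 + 4^2 = $4.
P = $3 lies below min AVC = $4; no output level covers variable cost.
The firm minimizes its loss by shutting down and losing only its fixed cost of $137.

Shut down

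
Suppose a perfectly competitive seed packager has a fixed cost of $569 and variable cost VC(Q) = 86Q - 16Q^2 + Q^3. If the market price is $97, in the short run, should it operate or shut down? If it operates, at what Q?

Produce at Q = 11

From TC, MC = TC'(Q) = 86 - 32Q + 3Q^2 and AVC = VC/Q = 86 - 16Q + Q^2.
AVC hits its minimum where MC = AVC, at Q = 8, giving min AVC = 86 - 16·8 + 8^2 = $22.
Since P = $97 ≥ min AVC = $22, price covers variable cost and the firm should produce.
Set P = MC: 97 = 86 - 32Q + 3Q^2 → -11 - 32Q + 3Q^2 = 0. The roots are Q = -1/3 and Q = 11; the profit-maximizing output is on the rising part of MC, so Q* = 11.
Check: AVC at Q = 11 is $31 ≤ P, so revenue covers variable cost.
Profit = P·Q − TC = 97·11 − 910 = $157.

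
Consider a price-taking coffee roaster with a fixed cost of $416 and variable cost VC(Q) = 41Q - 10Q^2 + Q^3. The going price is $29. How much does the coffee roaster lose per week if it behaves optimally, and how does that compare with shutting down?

AVC = 41 - 10Q + Q^2 has its minimum $16 at Q = 5; price $29 clears that bar, so the firm operates.
With MC = 41 - 20Q + 3Q^2, P = MC on the upward-sloping part at Q* = 6.
TR = 29·6 = 174. TC = 416 + 102 = 518. Profit = 174 − 518 = -$344.
That loss of $344 beats the $416 the firm would lose by shutting down; producing recovers $72 of fixed cost.

Profit = -$344 at Q = 6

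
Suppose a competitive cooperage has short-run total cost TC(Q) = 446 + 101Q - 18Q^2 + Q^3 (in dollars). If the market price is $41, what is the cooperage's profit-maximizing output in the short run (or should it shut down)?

Variable cost is VC = 101Q - 18Q^2 + Q^3, so AVC = VC/Q = 101 - 18Q + Q^2 and MC = dTC/dQ = 101 - 36Q + 3Q^2.
The AVC parabola has its vertex at Q = 18/2 = 9, where AVC = 101 - 18·9 + 9^2 = $20.
P = $41 exceeds min AVC = $20, so the firm stays open.
Set P = MC: 41 = 101 - 36Q + 3Q^2 → 60 - 36Q + 3Q^2 = 0. The roots are Q = 2 and Q = 10; the profit-maximizing output is on the rising part of MC, so Q* = 10.
Check: AVC at Q = 10 is $21 ≤ P, so revenue covers variable cost.
Profit = P·Q − TC = 41·10 − 656 = -$246, a loss, but smaller than the $446 fixed cost the firm would lose by shutting down.

Produce at Q = 10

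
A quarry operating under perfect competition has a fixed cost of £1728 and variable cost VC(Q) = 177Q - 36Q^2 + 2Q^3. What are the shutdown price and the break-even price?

AVC = 177 - 36Q + 2Q^2; minimized at Q = 9, giving min AVC = £15. That is the shutdown price.
ATC = 1728/Q + 177 - 36Q + 2Q^2. Setting dATC/dQ = −1728/Q^2 − 36 + 4Q = 0 gives Q = 12 (since 4·12^3 − 36·12^2 = 1728).
min ATC = 1728/12 + 177 − 36·12 + 2·12^2 = £177. That is the break-even price.
For £15 ≤ P < £177 the firm produces at a loss; below £15 it shuts down.

Shutdown price = £15; break-even price = £177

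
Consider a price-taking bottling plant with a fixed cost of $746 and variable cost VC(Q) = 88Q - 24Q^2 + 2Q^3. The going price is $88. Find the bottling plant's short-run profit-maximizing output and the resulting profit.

Profit = -$234 at Q = 8

AVC = 88 - 24Q + 2Q^2 has its minimum $16 at Q = 6; price $88 clears that bar, so the firm operates.
With MC = 88 - 48Q + 6Q^2, P = MC on the upward-sloping part at Q* = 8.
TR = 88·8 = 704. TC = 746 + 192 = 938. Profit = 704 − 938 = -$234.
That loss of $234 beats the $746 the firm would lose by shutting down; producing recovers $512 of fixed cost.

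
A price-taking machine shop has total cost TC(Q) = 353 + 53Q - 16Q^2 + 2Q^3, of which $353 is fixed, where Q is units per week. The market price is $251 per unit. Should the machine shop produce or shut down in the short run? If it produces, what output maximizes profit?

Strip out fixed cost: VC = 53Q - 16Q^2 + 2Q^3. Then AVC = 53 - 16Q + 2Q^2 and MC = 53 - 32Q + 6Q^2.
AVC hits its minimum where MC = AVC, at Q = 4, giving min AVC = 53 - 16·4 + 2·4^2 = $21.
P = $251 exceeds min AVC = $21, so the firm stays open.
P = MC gives -198 - 32Q + 6Q^2 = 0, with roots -11/3 and 9. Take the larger (rising MC): Q* = 9.
Check: AVC at Q = 9 is $71 ≤ P, so revenue covers variable cost.
Profit = P·Q − TC = 251·9 − 992 = $1267.

Produce at Q = 9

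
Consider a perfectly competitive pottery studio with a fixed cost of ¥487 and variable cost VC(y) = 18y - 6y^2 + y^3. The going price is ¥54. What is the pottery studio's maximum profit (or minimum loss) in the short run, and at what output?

Profit = -¥271 at y = 6

AVC = 18 - 6y + y^2; min AVC = ¥9 at y = 3. Since P = ¥54 ≥ min AVC, the firm produces.
With MC = 18 - 12y + 3y^2, P = MC on the upward-sloping part at y* = 6.
TR = 54·6 = 324. TC = 487 + 108 = 595. Profit = 324 − 595 = -¥271.
By producing, the firm covers all variable cost plus ¥216 of fixed cost; shutting down would lose the full ¥487.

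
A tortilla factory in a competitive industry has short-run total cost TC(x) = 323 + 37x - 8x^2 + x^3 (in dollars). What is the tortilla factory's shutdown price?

The firm shuts down when price falls below the minimum of average variable cost. AVC = VC/x = 37 - 8x + x^2.
At the minimum of AVC, MC = AVC. MC = 37 - 16x + 3x^2; setting MC = AVC gives 2x^2 - 8x = 0, so x = 4. min AVC = 21.
The firm shuts down for any P below $21.

$21 per unit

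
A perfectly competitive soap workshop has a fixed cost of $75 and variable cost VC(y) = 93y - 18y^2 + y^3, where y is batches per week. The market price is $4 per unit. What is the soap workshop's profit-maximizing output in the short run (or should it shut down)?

Shut down

From TC, MC = TC'(y) = 93 - 36y + 3y^2 and AVC = VC/y = 93 - 18y + y^2.
The AVC parabola has its vertex at y = 18/2 = 9, where AVC = 93 - 18·9 + 9^2 = $12.
P = $4 lies below min AVC = $12; no output level covers variable cost.
Best response: produce nothing and absorb the $75 fixed cost.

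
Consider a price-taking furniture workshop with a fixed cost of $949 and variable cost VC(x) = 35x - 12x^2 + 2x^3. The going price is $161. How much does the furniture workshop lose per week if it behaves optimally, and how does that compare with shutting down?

Profit = -$165 at x = 7

AVC = 35 - 12x + 2x^2; min AVC = $17 at x = 3. Since P = $161 ≥ min AVC, the firm produces.
With MC = 35 - 24x + 6x^2, P = MC on the upward-sloping part at x* = 7.
TR = 161·7 = 1127. TC = 949 + 343 = 1292. Profit = 1127 − 1292 = -$165.
That loss of $165 beats the $949 the firm would lose by shutting down; producing recovers $784 of fixed cost.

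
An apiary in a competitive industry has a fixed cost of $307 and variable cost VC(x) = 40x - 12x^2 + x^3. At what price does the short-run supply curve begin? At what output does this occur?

$4 per unit, at x = 6

The shutdown price is the minimum of AVC. VC = 40x - 12x^2 + x^3, so AVC = 40 - 12x + x^2.
dAVC/dx = -12 + 2x = 0 gives x = 6. min AVC = 40 - 12·6 + 6^2 = 4.
The firm shuts down for any P below $4.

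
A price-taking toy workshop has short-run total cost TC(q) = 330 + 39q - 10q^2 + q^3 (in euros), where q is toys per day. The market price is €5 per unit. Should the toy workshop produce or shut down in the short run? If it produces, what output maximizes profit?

From TC, MC = TC'(q) = 39 - 20q + 3q^2 and AVC = VC/q = 39 - 10q + q^2.
AVC hits its minimum where MC = AVC, at q = 5, giving min AVC = 39 - 10·5 + 5^2 = €14.
P = €5 lies below min AVC = €14; no output level covers variable cost.
Shutting down limits the loss to fixed cost, €330.

Shut down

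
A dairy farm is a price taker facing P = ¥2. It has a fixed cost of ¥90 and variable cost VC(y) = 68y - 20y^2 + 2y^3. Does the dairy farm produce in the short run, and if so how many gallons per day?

Variable cost is VC = 68y - 20y^2 + 2y^3, so AVC = VC/y = 68 - 20y + 2y^2 and MC = dTC/dy = 68 - 40y + 6y^2.
AVC hits its minimum where MC = AVC, at y = 5, giving min AVC = 68 - 20·5 + 2·5^2 = ¥18.
With P < min AVC (¥2 < ¥18), every unit sold adds to the loss.
Shutting down limits the loss to fixed cost, ¥90.

Shut down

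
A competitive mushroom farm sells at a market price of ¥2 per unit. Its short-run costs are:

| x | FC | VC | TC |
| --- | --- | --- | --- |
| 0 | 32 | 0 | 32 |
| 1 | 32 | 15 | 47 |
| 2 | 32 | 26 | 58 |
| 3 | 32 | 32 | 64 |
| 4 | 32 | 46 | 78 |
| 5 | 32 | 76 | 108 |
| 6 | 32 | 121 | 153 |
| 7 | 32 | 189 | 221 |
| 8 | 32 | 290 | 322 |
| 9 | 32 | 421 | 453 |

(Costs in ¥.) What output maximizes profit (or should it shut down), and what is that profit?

Compute π = P·x − TC at each output: x=0: -32; x=1: -45; x=2: -54; x=3: -58; x=4: -70; x=5: -98; x=6: -141; x=7: -207; x=8: -306; x=9: -435.
Profit is highest at x = 0. Equivalently, the lowest AVC in the table is 32/3 ≈ ¥10.67 at x = 3, and P = ¥2 falls below it — price never covers variable cost, so the firm shuts down and loses only its fixed cost.

x = 0 (shut down); profit = -¥32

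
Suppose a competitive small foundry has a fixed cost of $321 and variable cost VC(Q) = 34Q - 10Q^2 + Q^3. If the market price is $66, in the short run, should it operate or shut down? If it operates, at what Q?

Produce at Q = 8

Strip out fixed cost: VC = 34Q - 10Q^2 + Q^3. Then AVC = 34 - 10Q + Q^2 and MC = 34 - 20Q + 3Q^2.
AVC is minimized where dAVC/dQ = -10 + 2Q = 0, at Q = 5; min AVC = 34 - 10·5 + 5^2 = $9.
Because $66 ≥ $9, revenue can cover variable cost; the firm operates.
Set P = MC: 66 = 34 - 20Q + 3Q^2 → -32 - 20Q + 3Q^2 = 0. The roots are Q = -4/3 and Q = 8; the profit-maximizing output is on the rising part of MC, so Q* = 8.
Check: AVC at Q = 8 is $18 ≤ P, so revenue covers variable cost.
Profit = P·Q − TC = 66·8 − 465 = $63.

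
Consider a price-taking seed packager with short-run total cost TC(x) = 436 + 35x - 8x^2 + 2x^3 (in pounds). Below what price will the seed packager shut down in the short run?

The shutdown price is the minimum of AVC. VC = 35x - 8x^2 + 2x^3, so AVC = 35 - 8x + 2x^2.
dAVC/dx = -8 + 4x = 0 gives x = 2. min AVC = 35 - 8·2 + 2·2^2 = 27.
For P < £27 the firm produces nothing.

£27 per unit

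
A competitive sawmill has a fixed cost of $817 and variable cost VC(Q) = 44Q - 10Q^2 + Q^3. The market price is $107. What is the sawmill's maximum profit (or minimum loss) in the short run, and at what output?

Profit = -$169 at Q = 9

AVC = 44 - 10Q + Q^2; min AVC = $19 at Q = 5. Since P = $107 ≥ min AVC, the firm produces.
MC = 44 - 20Q + 3Q^2. Setting P = MC and taking the root on the rising branch gives Q* = 9.
TR = 107·9 = 963. TC = 817 + 315 = 1132. Profit = 963 − 1132 = -$169.
That loss of $169 beats the $817 the firm would lose by shutting down; producing recovers $648 of fixed cost.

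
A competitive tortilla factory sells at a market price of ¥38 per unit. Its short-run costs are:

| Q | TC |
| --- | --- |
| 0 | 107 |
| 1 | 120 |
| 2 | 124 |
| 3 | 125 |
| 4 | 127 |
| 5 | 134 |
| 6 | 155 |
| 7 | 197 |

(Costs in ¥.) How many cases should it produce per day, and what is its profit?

Tabulate TR − TC: Q=0: -107; Q=1: -82; Q=2: -48; Q=3: -11; Q=4: 25; Q=5: 56; Q=6: 73; Q=7: 69.
Profit is maximized at Q = 6. AVC there is 48/6 = ¥8 ≤ P, so producing beats shutting down (which would give -¥107).

Q = 6; profit = ¥73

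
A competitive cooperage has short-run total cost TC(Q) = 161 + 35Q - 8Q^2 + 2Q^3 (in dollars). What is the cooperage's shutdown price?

The firm shuts down when price falls below the minimum of average variable cost. AVC = VC/Q = 35 - 8Q + 2Q^2.
dAVC/dQ = -8 + 4Q = 0 gives Q = 2. min AVC = 35 - 8·2 + 2·2^2 = 27.
The firm shuts down for any P below $27.

$27 per unit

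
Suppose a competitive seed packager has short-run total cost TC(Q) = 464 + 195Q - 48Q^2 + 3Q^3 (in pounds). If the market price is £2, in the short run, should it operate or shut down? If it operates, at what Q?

From TC, MC = TC'(Q) = 195 - 96Q + 9Q^2 and AVC = VC/Q = 195 - 48Q + 3Q^2.
AVC is minimized where dAVC/dQ = -48 + 6Q = 0, at Q = 8; min AVC = 195 - 48·8 + 3·8^2 = £3.
Since P = £2 < min AVC = £3, price fails to cover variable cost at any output.
The firm minimizes its loss by shutting down and losing only its fixed cost of £464.

Shut down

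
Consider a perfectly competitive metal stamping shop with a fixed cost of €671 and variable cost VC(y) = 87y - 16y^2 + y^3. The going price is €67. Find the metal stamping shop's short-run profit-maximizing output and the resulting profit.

AVC = 87 - 16y + y^2; min AVC = €23 at y = 8. Since P = €67 ≥ min AVC, the firm produces.
With MC = 87 - 32y + 3y^2, P = MC on the upward-sloping part at y* = 10.
TR = 67·10 = 670. TC = 671 + 270 = 941. Profit = 670 − 941 = -€271.
That loss of €271 beats the €671 the firm would lose by shutting down; producing recovers €400 of fixed cost.

Profit = -€271 at y = 10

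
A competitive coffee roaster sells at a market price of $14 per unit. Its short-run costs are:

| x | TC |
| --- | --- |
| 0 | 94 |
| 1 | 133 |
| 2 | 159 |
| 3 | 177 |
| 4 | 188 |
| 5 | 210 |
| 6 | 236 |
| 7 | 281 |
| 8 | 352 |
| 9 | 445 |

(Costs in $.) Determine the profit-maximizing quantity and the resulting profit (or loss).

Compute π = P·x − TC at each output: x=0: -94; x=1: -119; x=2: -131; x=3: -135; x=4: -132; x=5: -140; x=6: -152; x=7: -183; x=8: -240; x=9: -319.
Profit is highest at x = 0. Equivalently, the lowest AVC in the table is 116/5 ≈ $23.20 at x = 5, and P = $14 falls below it — price never covers variable cost, so the firm shuts down and loses only its fixed cost.

x = 0 (shut down); profit = -$94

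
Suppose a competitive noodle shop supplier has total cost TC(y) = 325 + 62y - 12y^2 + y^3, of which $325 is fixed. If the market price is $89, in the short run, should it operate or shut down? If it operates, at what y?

Produce at y = 9

Variable cost is VC = 62y - 12y^2 + y^3, so AVC = VC/y = 62 - 12y + y^2 and MC = dTC/dy = 62 - 24y + 3y^2.
AVC hits its minimum where MC = AVC, at y = 6, giving min AVC = 62 - 12·6 + 6^2 = $26.
Since P = $89 ≥ min AVC = $26, price covers variable cost and the firm should produce.
P = MC gives -27 - 24y + 3y^2 = 0, with roots -1 and 9. Take the larger (rising MC): y* = 9.
Check: AVC at y = 9 is $35 ≤ P, so revenue covers variable cost.
Profit = P·y − TC = 89·9 − 640 = $161.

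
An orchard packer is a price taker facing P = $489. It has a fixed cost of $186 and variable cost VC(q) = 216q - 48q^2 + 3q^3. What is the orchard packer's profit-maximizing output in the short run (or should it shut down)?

Strip out fixed cost: VC = 216q - 48q^2 + 3q^3. Then AVC = 216 - 48q + 3q^2 and MC = 216 - 96q + 9q^2.
AVC hits its minimum where MC = AVC, at q = 8, giving min AVC = 216 - 48·8 + 3·8^2 = $24.
Because $489 ≥ $24, revenue can cover variable cost; the firm operates.
Set P = MC: 489 = 216 - 96q + 9q^2 → -273 - 96q + 9q^2 = 0. The roots are q = -7/3 and q = 13; the profit-maximizing output is on the rising part of MC, so q* = 13.
Check: AVC at q = 13 is $99 ≤ P, so revenue covers variable cost.
Profit = P·q − TC = 489·13 − 1473 = $4884.

Produce at q = 13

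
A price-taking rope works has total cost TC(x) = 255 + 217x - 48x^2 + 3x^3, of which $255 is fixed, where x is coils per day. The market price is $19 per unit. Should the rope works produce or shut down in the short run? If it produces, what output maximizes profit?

Shut down

Strip out fixed cost: VC = 217x - 48x^2 + 3x^3. Then AVC = 217 - 48x + 3x^2 and MC = 217 - 96x + 9x^2.
The AVC parabola has its vertex at x = 48/6 = 8, where AVC = 217 - 48·8 + 3·8^2 = $25.
P = $19 lies below min AVC = $25; no output level covers variable cost.
The firm minimizes its loss by shutting down and losing only its fixed cost of $255.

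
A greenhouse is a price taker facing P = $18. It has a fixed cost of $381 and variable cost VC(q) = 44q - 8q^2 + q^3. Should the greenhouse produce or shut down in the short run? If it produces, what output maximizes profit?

Shut down

Strip out fixed cost: VC = 44q - 8q^2 + q^3. Then AVC = 44 - 8q + q^2 and MC = 44 - 16q + 3q^2.
AVC hits its minimum where MC = AVC, at q = 4, giving min AVC = 44 - 8·4 + 4^2 = $28.
P = $18 lies below min AVC = $28; no output level covers variable cost.
Best response: produce nothing and absorb the $381 fixed cost.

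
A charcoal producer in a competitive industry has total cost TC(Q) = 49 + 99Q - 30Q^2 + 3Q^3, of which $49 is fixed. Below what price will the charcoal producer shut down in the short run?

$24 per unit

Short-run supply begins at min AVC. From VC = 99Q - 30Q^2 + 3Q^3, AVC = 99 - 30Q + 3Q^2.
dAVC/dQ = -30 + 6Q = 0 gives Q = 5. min AVC = 99 - 30·5 + 3·5^2 = 24.
For P < $24 the firm produces nothing.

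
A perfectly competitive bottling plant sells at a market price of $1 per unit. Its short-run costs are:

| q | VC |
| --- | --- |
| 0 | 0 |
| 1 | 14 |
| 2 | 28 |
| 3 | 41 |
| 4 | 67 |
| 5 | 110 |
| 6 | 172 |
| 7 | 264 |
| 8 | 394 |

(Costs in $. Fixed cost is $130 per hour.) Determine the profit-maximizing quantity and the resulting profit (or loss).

q = 0 (shut down); profit = -$130

Tabulate TR − TC: q=0: -130; q=1: -143; q=2: -156; q=3: -168; q=4: -193; q=5: -235; q=6: -296; q=7: -387; q=8: -516.
Profit is highest at q = 0. Equivalently, the lowest AVC in the table is 41/3 ≈ $13.67 at q = 3, and P = $1 falls below it — price never covers variable cost, so the firm shuts down and loses only its fixed cost.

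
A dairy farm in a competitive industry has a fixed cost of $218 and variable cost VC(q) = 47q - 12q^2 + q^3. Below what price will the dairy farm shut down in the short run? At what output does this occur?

The shutdown price is the minimum of AVC. VC = 47q - 12q^2 + q^3, so AVC = 47 - 12q + q^2.
dAVC/dq = -12 + 2q = 0 gives q = 6. min AVC = 47 - 12·6 + 6^2 = 11.
The firm shuts down for any P below $11.

$11 per unit, at q = 6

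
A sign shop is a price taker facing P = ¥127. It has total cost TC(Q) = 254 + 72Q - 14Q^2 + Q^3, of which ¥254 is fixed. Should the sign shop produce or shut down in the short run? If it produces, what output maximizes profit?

Produce at Q = 11

Variable cost is VC = 72Q - 14Q^2 + Q^3, so AVC = VC/Q = 72 - 14Q + Q^2 and MC = dTC/dQ = 72 - 28Q + 3Q^2.
The AVC parabola has its vertex at Q = 14/2 = 7, where AVC = 72 - 14·7 + 7^2 = ¥23.
P = ¥127 exceeds min AVC = ¥23, so the firm stays open.
P = MC gives -55 - 28Q + 3Q^2 = 0, with roots -5/3 and 11. Take the larger (rising MC): Q* = 11.
Check: AVC at Q = 11 is ¥39 ≤ P, so revenue covers variable cost.
Profit = P·Q − TC = 127·11 − 683 = ¥714.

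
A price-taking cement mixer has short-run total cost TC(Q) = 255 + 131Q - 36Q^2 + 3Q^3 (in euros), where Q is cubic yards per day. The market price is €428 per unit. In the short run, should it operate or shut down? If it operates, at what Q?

From TC, MC = TC'(Q) = 131 - 72Q + 9Q^2 and AVC = VC/Q = 131 - 36Q + 3Q^2.
AVC hits its minimum where MC = AVC, at Q = 6, giving min AVC = 131 - 36·6 + 3·6^2 = €23.
P = €428 exceeds min AVC = €23, so the firm stays open.
P = MC gives -297 - 72Q + 9Q^2 = 0, with roots -3 and 11. Take the larger (rising MC): Q* = 11.
Check: AVC at Q = 11 is €98 ≤ P, so revenue covers variable cost.
Profit = P·Q − TC = 428·11 − 1333 = €3375.

Produce at Q = 11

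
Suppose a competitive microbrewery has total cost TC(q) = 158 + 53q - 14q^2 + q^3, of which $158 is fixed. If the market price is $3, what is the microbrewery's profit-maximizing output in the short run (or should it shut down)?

Shut down

Variable cost is VC = 53q - 14q^2 + q^3, so AVC = VC/q = 53 - 14q + q^2 and MC = dTC/dq = 53 - 28q + 3q^2.
The AVC parabola has its vertex at q = 14/2 = 7, where AVC = 53 - 14·7 + 7^2 = $4.
With P < min AVC ($3 < $4), every unit sold adds to the loss.
Best response: produce nothing and absorb the $158 fixed cost.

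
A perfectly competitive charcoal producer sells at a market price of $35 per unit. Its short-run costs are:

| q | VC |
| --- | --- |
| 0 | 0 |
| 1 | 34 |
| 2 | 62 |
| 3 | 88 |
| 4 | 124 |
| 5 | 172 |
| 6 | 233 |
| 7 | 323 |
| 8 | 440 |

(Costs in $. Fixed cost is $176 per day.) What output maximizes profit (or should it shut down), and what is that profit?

q = 3; profit = -$159

Compute π = P·q − TC at each output: q=0: -176; q=1: -175; q=2: -168; q=3: -159; q=4: -160; q=5: -173; q=6: -199; q=7: -254; q=8: -336.
Profit is maximized at q = 3. AVC there is 88/3 = $29.33 ≤ P, so producing beats shutting down (which would give -$176).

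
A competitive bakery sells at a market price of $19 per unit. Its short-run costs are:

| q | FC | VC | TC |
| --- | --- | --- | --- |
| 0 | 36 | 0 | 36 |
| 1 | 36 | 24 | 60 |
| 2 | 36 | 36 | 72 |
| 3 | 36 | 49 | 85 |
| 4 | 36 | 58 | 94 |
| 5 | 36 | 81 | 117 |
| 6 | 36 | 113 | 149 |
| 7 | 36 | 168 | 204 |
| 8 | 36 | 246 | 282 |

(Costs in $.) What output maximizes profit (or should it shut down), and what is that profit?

Compute π = P·q − TC at each output: q=0: -36; q=1: -41; q=2: -34; q=3: -28; q=4: -18; q=5: -22; q=6: -35; q=7: -71; q=8: -130.
Profit is maximized at q = 4. AVC there is 58/4 = $14.50 ≤ P, so producing beats shutting down (which would give -$36).

q = 4; profit = -$18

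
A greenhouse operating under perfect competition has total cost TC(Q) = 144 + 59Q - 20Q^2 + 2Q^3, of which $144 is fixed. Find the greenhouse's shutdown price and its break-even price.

AVC = 59 - 20Q + 2Q^2; minimized at Q = 5, giving min AVC = $9. That is the shutdown price.
ATC = 144/Q + 59 - 20Q + 2Q^2. Setting dATC/dQ = −144/Q^2 − 20 + 4Q = 0 gives Q = 6 (since 4·6^3 − 20·6^2 = 144).
min ATC = 144/6 + 59 − 20·6 + 2·6^2 = $35. That is the break-even price.
Between these two prices the firm operates at a loss; above $35 it earns a profit.

Shutdown price = $9; break-even price = $35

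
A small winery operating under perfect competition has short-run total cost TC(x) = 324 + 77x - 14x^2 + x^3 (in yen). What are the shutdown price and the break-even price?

Shutdown price = min AVC. AVC = 77 - 14x + x^2, with vertex at x = 7 and minimum ¥28.
ATC = 324/x + 77 - 14x + x^2. Setting dATC/dx = −324/x^2 − 14 + 2x = 0 gives x = 9 (since 2·9^3 − 14·9^2 = 324).
min ATC = 324/9 + 77 − 14·9 + 9^2 = ¥68. That is the break-even price.
For ¥28 ≤ P < ¥68 the firm produces at a loss; below ¥28 it shuts down.

Shutdown price = ¥28; break-even price = ¥68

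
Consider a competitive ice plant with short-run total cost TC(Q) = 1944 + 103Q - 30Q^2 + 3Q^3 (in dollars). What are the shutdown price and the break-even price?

AVC = 103 - 30Q + 3Q^2; minimized at Q = 5, giving min AVC = $28. That is the shutdown price.
ATC = 1944/Q + 103 - 30Q + 3Q^2. Setting dATC/dQ = −1944/Q^2 − 30 + 6Q = 0 gives Q = 9 (since 6·9^3 − 30·9^2 = 1944).
min ATC = 1944/9 + 103 − 30·9 + 3·9^2 = $292. That is the break-even price.
For $28 ≤ P < $292 the firm produces at a loss; below $28 it shuts down.

Shutdown price = $28; break-even price = $292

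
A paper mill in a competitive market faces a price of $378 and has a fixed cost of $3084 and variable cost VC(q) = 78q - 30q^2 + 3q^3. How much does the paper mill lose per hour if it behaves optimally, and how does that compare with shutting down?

Profit = -$84 at q = 10

AVC = 78 - 30q + 3q^2; min AVC = $3 at q = 5. Since P = $378 ≥ min AVC, the firm produces.
With MC = 78 - 60q + 9q^2, P = MC on the upward-sloping part at q* = 10.
TR = 378·10 = 3780. TC = 3084 + 780 = 3864. Profit = 3780 − 3864 = -$84.
Shutting down would mean losing the fixed cost of $3084, so operating at a loss of $84 is better by $3000.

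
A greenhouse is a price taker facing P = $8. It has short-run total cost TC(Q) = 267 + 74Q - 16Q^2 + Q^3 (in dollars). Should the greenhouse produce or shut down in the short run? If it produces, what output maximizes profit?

Variable cost is VC = 74Q - 16Q^2 + Q^3, so AVC = VC/Q = 74 - 16Q + Q^2 and MC = dTC/dQ = 74 - 32Q + 3Q^2.
AVC is minimized where dAVC/dQ = -16 + 2Q = 0, at Q = 8; min AVC = 74 - 16·8 + 8^2 = $10.
With P < min AVC ($8 < $10), every unit sold adds to the loss.
The firm minimizes its loss by shutting down and losing only its fixed cost of $267.

Shut down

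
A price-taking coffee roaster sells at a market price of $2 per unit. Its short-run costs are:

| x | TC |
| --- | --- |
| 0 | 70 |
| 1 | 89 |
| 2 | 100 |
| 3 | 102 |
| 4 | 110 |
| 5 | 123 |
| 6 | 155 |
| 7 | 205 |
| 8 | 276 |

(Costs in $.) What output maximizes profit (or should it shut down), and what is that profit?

x = 0 (shut down); profit = -$70

Profit at each row (π = 2x − TC): x=0: -70; x=1: -87; x=2: -96; x=3: -96; x=4: -102; x=5: -113; x=6: -143; x=7: -191; x=8: -260.
Profit is highest at x = 0. Equivalently, the lowest AVC in the table is 40/4 ≈ $10 at x = 4, and P = $2 falls below it — price never covers variable cost, so the firm shuts down and loses only its fixed cost.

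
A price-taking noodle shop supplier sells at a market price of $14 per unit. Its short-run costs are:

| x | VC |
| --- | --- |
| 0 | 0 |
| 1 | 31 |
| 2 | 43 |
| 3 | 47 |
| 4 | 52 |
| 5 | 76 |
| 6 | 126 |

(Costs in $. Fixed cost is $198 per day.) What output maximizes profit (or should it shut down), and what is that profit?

Profit at each row (π = 14x − TC): x=0: -198; x=1: -215; x=2: -213; x=3: -203; x=4: -194; x=5: -204; x=6: -240.
Profit is maximized at x = 4. AVC there is 52/4 = $13 ≤ P, so producing beats shutting down (which would give -$198).

x = 4; profit = -$194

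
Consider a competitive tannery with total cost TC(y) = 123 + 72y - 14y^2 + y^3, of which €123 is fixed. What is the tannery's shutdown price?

€23 per unit

The firm shuts down when price falls below the minimum of average variable cost. AVC = VC/y = 72 - 14y + y^2.
At the minimum of AVC, MC = AVC. MC = 72 - 28y + 3y^2; setting MC = AVC gives 2y^2 - 14y = 0, so y = 7. min AVC = 23.
For P < €23 the firm produces nothing.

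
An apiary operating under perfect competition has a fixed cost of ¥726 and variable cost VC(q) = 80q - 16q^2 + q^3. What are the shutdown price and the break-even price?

Shutdown price = ¥16; break-even price = ¥91

Shutdown price = min AVC. AVC = 80 - 16q + q^2, with vertex at q = 8 and minimum ¥16.
ATC = 726/q + 80 - 16q + q^2. Setting dATC/dq = −726/q^2 − 16 + 2q = 0 gives q = 11 (since 2·11^3 − 16·11^2 = 726).
min ATC = 726/11 + 80 − 16·11 + 11^2 = ¥91. That is the break-even price.
For ¥16 ≤ P < ¥91 the firm produces at a loss; below ¥16 it shuts down.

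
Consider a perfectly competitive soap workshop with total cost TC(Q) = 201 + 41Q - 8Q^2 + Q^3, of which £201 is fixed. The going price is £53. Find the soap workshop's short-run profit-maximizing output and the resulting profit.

AVC = 41 - 8Q + Q^2 has its minimum £25 at Q = 4; price £53 clears that bar, so the firm operates.
With MC = 41 - 16Q + 3Q^2, P = MC on the upward-sloping part at Q* = 6.
TR = 53·6 = 318. TC = 201 + 174 = 375. Profit = 318 − 375 = -£57.
Shutting down would mean losing the fixed cost of £201, so operating at a loss of £57 is better by £144.

Profit = -£57 at Q = 6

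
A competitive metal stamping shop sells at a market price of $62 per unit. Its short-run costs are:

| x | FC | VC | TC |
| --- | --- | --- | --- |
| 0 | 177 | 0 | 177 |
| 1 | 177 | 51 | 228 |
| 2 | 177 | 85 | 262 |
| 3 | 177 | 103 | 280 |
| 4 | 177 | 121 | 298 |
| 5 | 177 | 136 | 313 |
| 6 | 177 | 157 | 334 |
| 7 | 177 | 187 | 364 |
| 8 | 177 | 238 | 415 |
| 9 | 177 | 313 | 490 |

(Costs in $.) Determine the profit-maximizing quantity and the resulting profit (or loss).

x = 8; profit = $81

Tabulate TR − TC: x=0: -177; x=1: -166; x=2: -138; x=3: -94; x=4: -50; x=5: -3; x=6: 38; x=7: 70; x=8: 81; x=9: 68.
Profit is maximized at x = 8. AVC there is 238/8 = $29.75 ≤ P, so producing beats shutting down (which would give -$177).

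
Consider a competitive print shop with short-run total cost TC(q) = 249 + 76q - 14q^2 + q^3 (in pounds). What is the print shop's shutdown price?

£27 per unit

Short-run supply begins at min AVC. From VC = 76q - 14q^2 + q^3, AVC = 76 - 14q + q^2.
dAVC/dq = -14 + 2q = 0 gives q = 7. min AVC = 76 - 14·7 + 7^2 = 27.
The firm shuts down for any P below £27.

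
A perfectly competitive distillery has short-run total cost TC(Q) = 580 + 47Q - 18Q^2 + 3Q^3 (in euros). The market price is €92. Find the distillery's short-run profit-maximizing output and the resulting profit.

AVC = 47 - 18Q + 3Q^2; min AVC = €20 at Q = 3. Since P = €92 ≥ min AVC, the firm produces.
MC = 47 - 36Q + 9Q^2. Setting P = MC and taking the root on the rising branch gives Q* = 5.
TR = 92·5 = 460. TC = 580 + 160 = 740. Profit = 460 − 740 = -€280.
That loss of €280 beats the €580 the firm would lose by shutting down; producing recovers €300 of fixed cost.

Profit = -€280 at Q = 5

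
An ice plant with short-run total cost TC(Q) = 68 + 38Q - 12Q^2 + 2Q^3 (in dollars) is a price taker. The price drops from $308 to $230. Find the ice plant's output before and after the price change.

AVC = 38 - 12Q + 2Q^2, minimized at Q = 3 where min AVC = $20. MC = 38 - 24Q + 6Q^2.
At P = $308 ≥ min AVC, set P = MC on the rising branch: Q = 9.
At P = $230 ≥ min AVC, set P = MC: Q = 8. The firm stays open but cuts output.

Output falls from 9 to 8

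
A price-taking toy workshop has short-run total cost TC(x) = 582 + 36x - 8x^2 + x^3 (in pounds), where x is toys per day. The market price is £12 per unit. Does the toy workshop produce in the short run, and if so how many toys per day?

Shut down

From TC, MC = TC'(x) = 36 - 16x + 3x^2 and AVC = VC/x = 36 - 8x + x^2.
AVC hits its minimum where MC = AVC, at x = 4, giving min AVC = 36 - 8·4 + 4^2 = £20.
P = £12 lies below min AVC = £20; no output level covers variable cost.
Best response: produce nothing and absorb the £582 fixed cost.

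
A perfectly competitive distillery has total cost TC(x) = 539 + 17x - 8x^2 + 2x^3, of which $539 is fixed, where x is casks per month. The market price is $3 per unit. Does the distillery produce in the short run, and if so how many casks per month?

Shut down

From TC, MC = TC'(x) = 17 - 16x + 6x^2 and AVC = VC/x = 17 - 8x + 2x^2.
AVC hits its minimum where MC = AVC, at x = 2, giving min AVC = 17 - 8·2 + 2·2^2 = $9.
With P < min AVC ($3 < $9), every unit sold adds to the loss.
Shutting down limits the loss to fixed cost, $539.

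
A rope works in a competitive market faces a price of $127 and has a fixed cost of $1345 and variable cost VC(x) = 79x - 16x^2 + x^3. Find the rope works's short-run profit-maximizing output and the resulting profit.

AVC = 79 - 16x + x^2; min AVC = $15 at x = 8. Since P = $127 ≥ min AVC, the firm produces.
MC = 79 - 32x + 3x^2. Setting P = MC and taking the root on the rising branch gives x* = 12.
TR = 127·12 = 1524. TC = 1345 + 372 = 1717. Profit = 1524 − 1717 = -$193.
That loss of $193 beats the $1345 the firm would lose by shutting down; producing recovers $1152 of fixed cost.

Profit = -$193 at x = 12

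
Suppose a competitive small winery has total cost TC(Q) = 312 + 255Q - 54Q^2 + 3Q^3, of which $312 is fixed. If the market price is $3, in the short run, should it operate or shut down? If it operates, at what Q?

Shut down

Strip out fixed cost: VC = 255Q - 54Q^2 + 3Q^3. Then AVC = 255 - 54Q + 3Q^2 and MC = 255 - 108Q + 9Q^2.
AVC is minimized where dAVC/dQ = -54 + 6Q = 0, at Q = 9; min AVC = 255 - 54·9 + 3·9^2 = $12.
With P < min AVC ($3 < $12), every unit sold adds to the loss.
Shutting down limits the loss to fixed cost, $312.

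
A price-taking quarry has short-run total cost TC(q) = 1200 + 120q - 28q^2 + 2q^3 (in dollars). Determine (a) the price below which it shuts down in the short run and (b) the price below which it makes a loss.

Shutdown price = $22; break-even price = $160

Shutdown price = min AVC. AVC = 120 - 28q + 2q^2, with vertex at q = 7 and minimum $22.
ATC = 1200/q + 120 - 28q + 2q^2. Setting dATC/dq = −1200/q^2 − 28 + 4q = 0 gives q = 10 (since 4·10^3 − 28·10^2 = 1200).
min ATC = 1200/10 + 120 − 28·10 + 2·10^2 = $160. That is the break-even price.
Between these two prices the firm operates at a loss; above $160 it earns a profit.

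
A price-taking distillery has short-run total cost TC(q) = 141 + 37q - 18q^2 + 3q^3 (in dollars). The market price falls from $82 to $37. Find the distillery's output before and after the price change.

Output falls from 5 to 4

MC = 37 - 36q + 9q^2; the shutdown threshold is min AVC = $10 (at q = 3).
At P = $82 ≥ min AVC, set P = MC on the rising branch: q = 5.
At P = $37 ≥ min AVC, set P = MC: q = 4. The firm stays open but cuts output.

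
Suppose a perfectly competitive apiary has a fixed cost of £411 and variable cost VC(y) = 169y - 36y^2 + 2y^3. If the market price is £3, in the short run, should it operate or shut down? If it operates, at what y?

Strip out fixed cost: VC = 169y - 36y^2 + 2y^3. Then AVC = 169 - 36y + 2y^2 and MC = 169 - 72y + 6y^2.
AVC is minimized where dAVC/dy = -36 + 4y = 0, at y = 9; min AVC = 169 - 36·9 + 2·9^2 = £7.
P = £3 lies below min AVC = £7; no output level covers variable cost.
Shutting down limits the loss to fixed cost, £411.

Shut down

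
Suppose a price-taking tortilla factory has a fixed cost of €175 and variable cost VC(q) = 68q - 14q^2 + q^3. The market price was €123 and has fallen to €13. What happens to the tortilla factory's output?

Output falls from 11 to 0 (the firm shuts down)

MC = 68 - 28q + 3q^2; the shutdown threshold is min AVC = €19 (at q = 7).
With P = €123 above the shutdown price, P = MC gives q = 11.
At P = €13 < min AVC = €19, price no longer covers variable cost at any output, so the firm shuts down: q = 0.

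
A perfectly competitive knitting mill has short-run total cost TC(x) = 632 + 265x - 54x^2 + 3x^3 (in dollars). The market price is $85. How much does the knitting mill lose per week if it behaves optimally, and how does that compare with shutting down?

Profit = -$32 at x = 10

AVC = 265 - 54x + 3x^2; min AVC = $22 at x = 9. Since P = $85 ≥ min AVC, the firm produces.
MC = 265 - 108x + 9x^2. Setting P = MC and taking the root on the rising branch gives x* = 10.
TR = 85·10 = 850. TC = 632 + 250 = 882. Profit = 850 − 882 = -$32.
That loss of $32 beats the $632 the firm would lose by shutting down; producing recovers $600 of fixed cost.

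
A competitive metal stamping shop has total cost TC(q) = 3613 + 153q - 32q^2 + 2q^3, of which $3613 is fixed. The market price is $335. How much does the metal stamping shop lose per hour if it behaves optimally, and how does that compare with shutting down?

AVC = 153 - 32q + 2q^2 has its minimum $25 at q = 8; price $335 clears that bar, so the firm operates.
MC = 153 - 64q + 6q^2. Setting P = MC and taking the root on the rising branch gives q* = 13.
TR = 335·13 = 4355. TC = 3613 + 975 = 4588. Profit = 4355 − 4588 = -$233.
That loss of $233 beats the $3613 the firm would lose by shutting down; producing recovers $3380 of fixed cost.

Profit = -$233 at q = 13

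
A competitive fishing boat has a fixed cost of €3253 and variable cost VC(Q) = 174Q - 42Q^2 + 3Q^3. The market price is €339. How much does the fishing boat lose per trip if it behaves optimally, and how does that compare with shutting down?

AVC = 174 - 42Q + 3Q^2; min AVC = €27 at Q = 7. Since P = €339 ≥ min AVC, the firm produces.
MC = 174 - 84Q + 9Q^2. Setting P = MC and taking the root on the rising branch gives Q* = 11.
TR = 339·11 = 3729. TC = 3253 + 825 = 4078. Profit = 3729 − 4078 = -€349.
Shutting down would mean losing the fixed cost of €3253, so operating at a loss of €349 is better by €2904.

Profit = -€349 at Q = 11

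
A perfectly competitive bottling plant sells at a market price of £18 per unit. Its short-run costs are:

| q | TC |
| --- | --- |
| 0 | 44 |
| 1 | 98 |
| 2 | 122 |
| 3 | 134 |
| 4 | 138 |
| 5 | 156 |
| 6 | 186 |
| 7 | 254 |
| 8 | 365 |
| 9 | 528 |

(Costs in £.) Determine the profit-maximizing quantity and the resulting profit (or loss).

Tabulate TR − TC: q=0: -44; q=1: -80; q=2: -86; q=3: -80; q=4: -66; q=5: -66; q=6: -78; q=7: -128; q=8: -221; q=9: -366.
Profit is highest at q = 0. Equivalently, the lowest AVC in the table is 112/5 ≈ £22.40 at q = 5, and P = £18 falls below it — price never covers variable cost, so the firm shuts down and loses only its fixed cost.

q = 0 (shut down); profit = -£44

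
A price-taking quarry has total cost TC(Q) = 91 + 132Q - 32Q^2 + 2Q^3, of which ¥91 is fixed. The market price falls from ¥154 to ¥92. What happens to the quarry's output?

AVC = 132 - 32Q + 2Q^2, minimized at Q = 8 where min AVC = ¥4. MC = 132 - 64Q + 6Q^2.
With P = ¥154 above the shutdown price, P = MC gives Q = 11.
At P = ¥92 ≥ min AVC, set P = MC: Q = 10. The firm stays open but cuts output.

Output falls from 11 to 10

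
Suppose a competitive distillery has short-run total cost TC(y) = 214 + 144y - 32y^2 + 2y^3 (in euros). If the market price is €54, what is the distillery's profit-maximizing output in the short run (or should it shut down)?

Strip out fixed cost: VC = 144y - 32y^2 + 2y^3. Then AVC = 144 - 32y + 2y^2 and MC = 144 - 64y + 6y^2.
The AVC parabola has its vertex at y = 32/4 = 8, where AVC = 144 - 32·8 + 2·8^2 = €16.
P = €54 exceeds min AVC = €16, so the firm stays open.
Solving P = MC: 90 - 64y + 6y^2 = 0 ⇒ y = 5/3 or 9. On the upward-sloping branch, y* = 9.
Check: AVC at y = 9 is €18 ≤ P, so revenue covers variable cost.
Profit = P·y − TC = 54·9 − 376 = €110.

Produce at y = 9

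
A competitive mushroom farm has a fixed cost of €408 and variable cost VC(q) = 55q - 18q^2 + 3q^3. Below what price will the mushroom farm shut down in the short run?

€28 per unit

The shutdown price is the minimum of AVC. VC = 55q - 18q^2 + 3q^3, so AVC = 55 - 18q + 3q^2.
At the minimum of AVC, MC = AVC. MC = 55 - 36q + 9q^2; setting MC = AVC gives 6q^2 - 18q = 0, so q = 3. min AVC = 28.
For P < €28 the firm produces nothing.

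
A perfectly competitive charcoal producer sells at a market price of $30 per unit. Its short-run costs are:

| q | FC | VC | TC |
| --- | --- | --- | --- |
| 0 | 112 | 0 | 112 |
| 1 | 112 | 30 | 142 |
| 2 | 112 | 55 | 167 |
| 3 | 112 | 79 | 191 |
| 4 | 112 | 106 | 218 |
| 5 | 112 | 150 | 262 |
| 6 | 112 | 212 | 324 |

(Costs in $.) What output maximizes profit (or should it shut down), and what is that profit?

Profit at each row (π = 30q − TC): q=0: -112; q=1: -112; q=2: -107; q=3: -101; q=4: -98; q=5: -112; q=6: -144.
Profit is maximized at q = 4. AVC there is 106/4 = $26.50 ≤ P, so producing beats shutting down (which would give -$112).

q = 4; profit = -$98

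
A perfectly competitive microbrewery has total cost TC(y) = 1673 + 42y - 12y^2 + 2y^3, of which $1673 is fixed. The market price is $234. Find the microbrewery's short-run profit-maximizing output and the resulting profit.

Profit = -$393 at y = 8

AVC = 42 - 12y + 2y^2 has its minimum $24 at y = 3; price $234 clears that bar, so the firm operates.
With MC = 42 - 24y + 6y^2, P = MC on the upward-sloping part at y* = 8.
TR = 234·8 = 1872. TC = 1673 + 592 = 2265. Profit = 1872 − 2265 = -$393.
Shutting down would mean losing the fixed cost of $1673, so operating at a loss of $393 is better by $1280.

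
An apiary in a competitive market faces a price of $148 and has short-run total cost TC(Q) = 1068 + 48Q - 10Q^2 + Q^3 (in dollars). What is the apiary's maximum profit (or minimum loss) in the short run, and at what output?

AVC = 48 - 10Q + Q^2 has its minimum $23 at Q = 5; price $148 clears that bar, so the firm operates.
With MC = 48 - 20Q + 3Q^2, P = MC on the upward-sloping part at Q* = 10.
TR = 148·10 = 1480. TC = 1068 + 480 = 1548. Profit = 1480 − 1548 = -$68.
By producing, the firm covers all variable cost plus $1000 of fixed cost; shutting down would lose the full $1068.

Profit = -$68 at Q = 10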